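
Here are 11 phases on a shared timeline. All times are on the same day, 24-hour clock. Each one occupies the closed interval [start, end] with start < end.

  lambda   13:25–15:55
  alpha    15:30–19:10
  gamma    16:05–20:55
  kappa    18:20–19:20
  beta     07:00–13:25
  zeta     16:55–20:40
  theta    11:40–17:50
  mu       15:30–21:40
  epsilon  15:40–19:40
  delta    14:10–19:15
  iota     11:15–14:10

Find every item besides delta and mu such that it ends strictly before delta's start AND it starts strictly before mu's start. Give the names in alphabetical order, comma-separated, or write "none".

beta

Conditions: its end is strictly before delta's start (X.end < 14:10) AND its start is strictly before mu's start (X.start < 15:30).
alpha: end 19:10 < 14:10? ✗; start 15:30 < 15:30? ✗ → no.
beta: end 13:25 < 14:10? ✓; start 07:00 < 15:30? ✓ → yes.
epsilon: end 19:40 < 14:10? ✗; start 15:40 < 15:30? ✗ → no.
gamma: end 20:55 < 14:10? ✗; start 16:05 < 15:30? ✗ → no.
iota: end 14:10 < 14:10? ✗; start 11:15 < 15:30? ✓ → no.
kappa: end 19:20 < 14:10? ✗; start 18:20 < 15:30? ✗ → no.
lambda: end 15:55 < 14:10? ✗; start 13:25 < 15:30? ✓ → no.
theta: end 17:50 < 14:10? ✗; start 11:40 < 15:30? ✓ → no.
zeta: end 20:40 < 14:10? ✗; start 16:55 < 15:30? ✗ → no.
Result: beta.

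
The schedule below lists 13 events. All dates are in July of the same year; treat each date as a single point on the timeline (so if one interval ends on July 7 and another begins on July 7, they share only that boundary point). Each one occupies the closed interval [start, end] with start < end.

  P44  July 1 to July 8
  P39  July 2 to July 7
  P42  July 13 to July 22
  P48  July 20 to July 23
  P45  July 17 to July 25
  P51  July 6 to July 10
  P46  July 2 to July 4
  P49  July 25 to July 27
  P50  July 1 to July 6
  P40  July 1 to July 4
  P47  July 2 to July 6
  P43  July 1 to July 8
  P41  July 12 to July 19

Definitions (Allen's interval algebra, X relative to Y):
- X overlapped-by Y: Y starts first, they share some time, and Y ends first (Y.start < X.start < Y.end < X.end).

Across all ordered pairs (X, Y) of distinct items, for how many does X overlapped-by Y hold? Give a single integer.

10

Checking all 156 ordered pairs for relation 'overlapped-by'; matching pairs in alphabetical order:
(P39, P40): P39 overlapped-by P40 ✓
(P39, P50): P39 overlapped-by P50 ✓
(P42, P41): P42 overlapped-by P41 ✓
(P45, P41): P45 overlapped-by P41 ✓
(P45, P42): P45 overlapped-by P42 ✓
(P47, P40): P47 overlapped-by P40 ✓
(P48, P42): P48 overlapped-by P42 ✓
(P51, P39): P51 overlapped-by P39 ✓
(P51, P43): P51 overlapped-by P43 ✓
(P51, P44): P51 overlapped-by P44 ✓
Count: 10.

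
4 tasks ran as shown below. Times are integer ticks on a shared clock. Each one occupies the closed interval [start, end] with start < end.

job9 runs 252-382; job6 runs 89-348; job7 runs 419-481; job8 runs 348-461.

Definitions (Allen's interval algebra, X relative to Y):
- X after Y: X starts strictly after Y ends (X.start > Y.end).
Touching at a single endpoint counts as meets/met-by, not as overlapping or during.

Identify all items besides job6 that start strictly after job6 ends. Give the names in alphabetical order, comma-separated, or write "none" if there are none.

job7

Target job6 = [89, 348].
job7 [419, 481] → after → yes.
job8 [348, 461] → met-by → no.
job9 [252, 382] → overlapped-by → no.
Result: job7.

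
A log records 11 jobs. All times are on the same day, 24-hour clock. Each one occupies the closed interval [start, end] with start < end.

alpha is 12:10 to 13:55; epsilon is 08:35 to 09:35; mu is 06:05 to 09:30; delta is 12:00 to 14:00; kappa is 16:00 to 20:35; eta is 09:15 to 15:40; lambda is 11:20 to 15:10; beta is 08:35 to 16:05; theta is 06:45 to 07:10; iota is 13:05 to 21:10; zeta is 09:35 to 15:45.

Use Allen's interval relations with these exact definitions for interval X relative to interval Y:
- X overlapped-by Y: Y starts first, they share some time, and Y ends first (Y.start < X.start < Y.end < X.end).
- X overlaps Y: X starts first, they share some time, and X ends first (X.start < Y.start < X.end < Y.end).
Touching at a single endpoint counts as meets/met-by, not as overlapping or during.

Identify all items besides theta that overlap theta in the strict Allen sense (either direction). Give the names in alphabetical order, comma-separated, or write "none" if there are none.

Target theta = [06:45, 07:10].
alpha [12:10, 13:55] → after → no.
beta [08:35, 16:05] → after → no.
delta [12:00, 14:00] → after → no.
epsilon [08:35, 09:35] → after → no.
eta [09:15, 15:40] → after → no.
iota [13:05, 21:10] → after → no.
kappa [16:00, 20:35] → after → no.
lambda [11:20, 15:10] → after → no.
mu [06:05, 09:30] → contains → no.
zeta [09:35, 15:45] → after → no.
Result: none.

none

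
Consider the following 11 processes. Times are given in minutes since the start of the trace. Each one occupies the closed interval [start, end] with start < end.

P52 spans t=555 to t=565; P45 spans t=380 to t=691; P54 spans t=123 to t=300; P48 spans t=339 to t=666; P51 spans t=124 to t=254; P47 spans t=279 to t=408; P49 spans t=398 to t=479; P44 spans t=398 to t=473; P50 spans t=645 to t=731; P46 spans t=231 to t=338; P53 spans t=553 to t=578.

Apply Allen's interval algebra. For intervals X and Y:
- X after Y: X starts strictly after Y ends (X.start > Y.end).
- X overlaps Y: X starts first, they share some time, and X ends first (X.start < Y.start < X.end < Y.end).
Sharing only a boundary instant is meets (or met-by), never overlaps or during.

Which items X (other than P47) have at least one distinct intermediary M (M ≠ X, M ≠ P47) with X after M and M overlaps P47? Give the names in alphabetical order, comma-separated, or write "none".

P44, P45, P48, P49, P50, P52, P53

Target P47 = [t=279, t=408].
Intermediaries M with M overlaps P47: P46, P54.
Via P46 — items with X after P46: P44, P45, P48, P49, P50, P52, P53.
Via P54 — items with X after P54: P44, P45, P48, P49, P50, P52, P53.
Union: P44, P45, P48, P49, P50, P52, P53.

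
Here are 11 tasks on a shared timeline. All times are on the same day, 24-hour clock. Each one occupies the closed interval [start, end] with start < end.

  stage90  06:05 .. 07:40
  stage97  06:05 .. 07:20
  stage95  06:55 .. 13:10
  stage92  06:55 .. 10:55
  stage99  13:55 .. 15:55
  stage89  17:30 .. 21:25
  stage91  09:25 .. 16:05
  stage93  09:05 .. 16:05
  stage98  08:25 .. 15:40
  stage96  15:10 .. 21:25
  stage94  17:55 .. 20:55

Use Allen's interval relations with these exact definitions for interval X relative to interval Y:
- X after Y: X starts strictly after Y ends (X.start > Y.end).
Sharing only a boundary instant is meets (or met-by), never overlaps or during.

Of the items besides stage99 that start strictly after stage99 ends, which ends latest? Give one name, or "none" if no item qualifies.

stage89

Target stage99 = [13:55, 15:55].
stage89 [17:30, 21:25] → after → candidate.
stage90 [06:05, 07:40] → before → excluded.
stage91 [09:25, 16:05] → contains → excluded.
stage92 [06:55, 10:55] → before → excluded.
stage93 [09:05, 16:05] → contains → excluded.
stage94 [17:55, 20:55] → after → candidate.
stage95 [06:55, 13:10] → before → excluded.
stage96 [15:10, 21:25] → overlapped-by → excluded.
stage97 [06:05, 07:20] → before → excluded.
stage98 [08:25, 15:40] → overlaps → excluded.
Among candidates, latest end is 21:25 → stage89.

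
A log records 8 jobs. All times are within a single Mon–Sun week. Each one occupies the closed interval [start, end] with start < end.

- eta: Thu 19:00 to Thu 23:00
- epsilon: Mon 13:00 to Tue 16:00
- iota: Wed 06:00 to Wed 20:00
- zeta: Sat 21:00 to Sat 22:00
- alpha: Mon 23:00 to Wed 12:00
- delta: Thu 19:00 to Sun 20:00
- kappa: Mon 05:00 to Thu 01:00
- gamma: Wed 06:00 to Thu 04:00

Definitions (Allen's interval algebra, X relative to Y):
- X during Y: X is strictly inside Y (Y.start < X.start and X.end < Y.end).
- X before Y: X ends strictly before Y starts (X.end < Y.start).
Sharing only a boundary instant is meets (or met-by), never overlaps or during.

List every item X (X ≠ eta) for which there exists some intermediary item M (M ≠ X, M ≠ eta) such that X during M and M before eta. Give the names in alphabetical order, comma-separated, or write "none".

Target eta = [Thu 19:00, Thu 23:00].
Intermediaries M with M before eta: alpha, epsilon, gamma, iota, kappa.
Via alpha — items with X during alpha: none.
Via epsilon — items with X during epsilon: none.
Via gamma — items with X during gamma: none.
Via iota — items with X during iota: none.
Via kappa — items with X during kappa: alpha, epsilon, iota.
Union: alpha, epsilon, iota.

alpha, epsilon, iota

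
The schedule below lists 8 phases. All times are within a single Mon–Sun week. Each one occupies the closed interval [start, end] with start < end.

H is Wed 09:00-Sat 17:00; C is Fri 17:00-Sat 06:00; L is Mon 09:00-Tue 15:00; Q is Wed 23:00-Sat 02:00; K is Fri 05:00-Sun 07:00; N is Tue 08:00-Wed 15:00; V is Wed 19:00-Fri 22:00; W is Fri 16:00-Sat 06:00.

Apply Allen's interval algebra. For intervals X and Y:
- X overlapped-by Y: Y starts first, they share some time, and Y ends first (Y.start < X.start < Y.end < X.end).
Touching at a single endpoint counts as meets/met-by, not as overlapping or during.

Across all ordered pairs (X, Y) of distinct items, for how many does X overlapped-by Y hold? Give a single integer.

Checking all 56 ordered pairs for relation 'overlapped-by'; matching pairs in alphabetical order:
(C, Q): C overlapped-by Q ✓
(C, V): C overlapped-by V ✓
(H, N): H overlapped-by N ✓
(K, H): K overlapped-by H ✓
(K, Q): K overlapped-by Q ✓
(K, V): K overlapped-by V ✓
(N, L): N overlapped-by L ✓
(Q, V): Q overlapped-by V ✓
(W, Q): W overlapped-by Q ✓
(W, V): W overlapped-by V ✓
Count: 10.

10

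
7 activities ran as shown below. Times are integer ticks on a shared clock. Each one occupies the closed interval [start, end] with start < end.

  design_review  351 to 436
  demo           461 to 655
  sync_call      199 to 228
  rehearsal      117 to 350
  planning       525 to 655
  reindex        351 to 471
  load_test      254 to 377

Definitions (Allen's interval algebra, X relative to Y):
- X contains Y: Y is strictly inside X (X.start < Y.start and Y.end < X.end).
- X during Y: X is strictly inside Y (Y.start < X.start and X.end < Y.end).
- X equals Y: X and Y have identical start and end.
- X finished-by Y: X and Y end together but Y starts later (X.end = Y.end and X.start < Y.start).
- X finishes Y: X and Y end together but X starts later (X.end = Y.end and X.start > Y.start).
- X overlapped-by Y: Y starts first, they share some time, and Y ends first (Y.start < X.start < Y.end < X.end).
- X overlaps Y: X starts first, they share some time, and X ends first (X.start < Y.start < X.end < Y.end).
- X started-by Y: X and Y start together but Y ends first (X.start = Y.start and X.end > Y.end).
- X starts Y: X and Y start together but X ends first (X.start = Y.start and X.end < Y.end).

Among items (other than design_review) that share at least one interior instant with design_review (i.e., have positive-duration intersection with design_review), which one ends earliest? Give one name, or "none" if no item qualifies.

load_test

Target design_review = [351, 436].
demo [461, 655] → after → excluded.
load_test [254, 377] → overlaps → candidate.
planning [525, 655] → after → excluded.
rehearsal [117, 350] → before → excluded.
reindex [351, 471] → started-by → candidate.
sync_call [199, 228] → before → excluded.
Among candidates, earliest end is 377 → load_test.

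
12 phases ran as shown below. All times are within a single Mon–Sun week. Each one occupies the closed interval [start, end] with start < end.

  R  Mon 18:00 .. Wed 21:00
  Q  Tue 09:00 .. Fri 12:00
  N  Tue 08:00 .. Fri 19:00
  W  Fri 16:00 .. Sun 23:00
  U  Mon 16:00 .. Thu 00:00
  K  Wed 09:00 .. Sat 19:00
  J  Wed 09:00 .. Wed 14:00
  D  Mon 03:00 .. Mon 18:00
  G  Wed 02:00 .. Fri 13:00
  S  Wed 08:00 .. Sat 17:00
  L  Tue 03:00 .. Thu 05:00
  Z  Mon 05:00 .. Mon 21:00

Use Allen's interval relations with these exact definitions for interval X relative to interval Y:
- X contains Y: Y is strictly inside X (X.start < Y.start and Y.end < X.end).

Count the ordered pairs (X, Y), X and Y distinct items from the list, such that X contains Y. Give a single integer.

10

Checking all 132 ordered pairs for relation 'contains'; matching pairs in alphabetical order:
(G, J): G contains J ✓
(L, J): L contains J ✓
(N, G): N contains G ✓
(N, J): N contains J ✓
(N, Q): N contains Q ✓
(Q, J): Q contains J ✓
(R, J): R contains J ✓
(S, J): S contains J ✓
(U, J): U contains J ✓
(U, R): U contains R ✓
Count: 10.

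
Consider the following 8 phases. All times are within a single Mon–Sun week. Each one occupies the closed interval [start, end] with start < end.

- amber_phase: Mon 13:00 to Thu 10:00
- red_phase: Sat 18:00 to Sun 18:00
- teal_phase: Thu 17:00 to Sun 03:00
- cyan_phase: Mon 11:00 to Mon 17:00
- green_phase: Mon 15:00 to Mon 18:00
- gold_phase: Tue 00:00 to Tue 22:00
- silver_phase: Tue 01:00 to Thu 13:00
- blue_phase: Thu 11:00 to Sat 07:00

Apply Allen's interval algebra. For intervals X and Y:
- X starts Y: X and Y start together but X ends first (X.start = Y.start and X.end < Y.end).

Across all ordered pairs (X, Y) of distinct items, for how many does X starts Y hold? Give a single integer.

Checking all 56 ordered pairs for relation 'starts'; matching pairs in alphabetical order:
No pair satisfies it.
Count: 0.

0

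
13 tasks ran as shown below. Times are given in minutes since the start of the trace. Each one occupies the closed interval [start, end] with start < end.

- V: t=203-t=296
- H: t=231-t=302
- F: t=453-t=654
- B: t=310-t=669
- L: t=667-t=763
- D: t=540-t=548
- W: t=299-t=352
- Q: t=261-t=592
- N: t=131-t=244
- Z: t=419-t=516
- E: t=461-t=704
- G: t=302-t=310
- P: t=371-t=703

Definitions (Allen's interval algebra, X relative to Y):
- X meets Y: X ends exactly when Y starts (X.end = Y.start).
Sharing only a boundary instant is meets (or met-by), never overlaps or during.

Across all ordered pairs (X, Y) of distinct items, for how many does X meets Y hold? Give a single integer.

Checking all 156 ordered pairs for relation 'meets'; matching pairs in alphabetical order:
(G, B): G meets B ✓
(H, G): H meets G ✓
Count: 2.

2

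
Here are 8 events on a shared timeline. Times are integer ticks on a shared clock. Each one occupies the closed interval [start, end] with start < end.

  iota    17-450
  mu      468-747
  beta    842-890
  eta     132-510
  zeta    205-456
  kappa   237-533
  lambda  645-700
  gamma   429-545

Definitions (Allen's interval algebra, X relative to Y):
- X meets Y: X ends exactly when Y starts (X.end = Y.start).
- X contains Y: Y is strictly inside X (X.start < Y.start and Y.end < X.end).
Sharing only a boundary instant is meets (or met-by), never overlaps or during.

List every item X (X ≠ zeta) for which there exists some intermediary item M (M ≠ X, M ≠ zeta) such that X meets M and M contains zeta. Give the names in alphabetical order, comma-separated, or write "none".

Target zeta = [205, 456].
Intermediaries M with M contains zeta: eta.
Via eta — items with X meets eta: none.
Union: none.

none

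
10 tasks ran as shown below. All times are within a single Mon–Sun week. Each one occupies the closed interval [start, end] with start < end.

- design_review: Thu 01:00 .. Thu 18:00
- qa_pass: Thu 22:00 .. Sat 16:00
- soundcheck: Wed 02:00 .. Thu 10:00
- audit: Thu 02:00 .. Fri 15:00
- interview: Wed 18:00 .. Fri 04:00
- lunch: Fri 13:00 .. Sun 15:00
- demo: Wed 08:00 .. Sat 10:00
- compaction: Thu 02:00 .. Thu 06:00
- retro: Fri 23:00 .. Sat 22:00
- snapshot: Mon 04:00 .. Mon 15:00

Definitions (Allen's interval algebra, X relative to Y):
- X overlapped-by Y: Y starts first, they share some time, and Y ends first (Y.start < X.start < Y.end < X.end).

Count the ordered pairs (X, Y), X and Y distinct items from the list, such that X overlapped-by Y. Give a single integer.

Checking all 90 ordered pairs for relation 'overlapped-by'; matching pairs in alphabetical order:
(audit, design_review): audit overlapped-by design_review ✓
(audit, interview): audit overlapped-by interview ✓
(audit, soundcheck): audit overlapped-by soundcheck ✓
(demo, soundcheck): demo overlapped-by soundcheck ✓
(design_review, soundcheck): design_review overlapped-by soundcheck ✓
(interview, soundcheck): interview overlapped-by soundcheck ✓
(lunch, audit): lunch overlapped-by audit ✓
(lunch, demo): lunch overlapped-by demo ✓
(lunch, qa_pass): lunch overlapped-by qa_pass ✓
(qa_pass, audit): qa_pass overlapped-by audit ✓
(qa_pass, demo): qa_pass overlapped-by demo ✓
(qa_pass, interview): qa_pass overlapped-by interview ✓
(retro, demo): retro overlapped-by demo ✓
(retro, qa_pass): retro overlapped-by qa_pass ✓
Count: 14.

14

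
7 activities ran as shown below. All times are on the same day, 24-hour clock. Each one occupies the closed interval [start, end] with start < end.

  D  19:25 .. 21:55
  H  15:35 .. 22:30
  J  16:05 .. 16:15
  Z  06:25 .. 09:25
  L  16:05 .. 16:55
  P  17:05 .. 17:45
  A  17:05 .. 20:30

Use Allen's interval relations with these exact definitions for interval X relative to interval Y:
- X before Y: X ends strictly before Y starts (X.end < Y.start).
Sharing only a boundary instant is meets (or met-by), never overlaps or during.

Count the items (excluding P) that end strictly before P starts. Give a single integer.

Target P = [17:05, 17:45].
A [17:05, 20:30] → started-by → no.
D [19:25, 21:55] → after → no.
H [15:35, 22:30] → contains → no.
J [16:05, 16:15] → before → counts.
L [16:05, 16:55] → before → counts.
Z [06:25, 09:25] → before → counts.
Total: 3.

3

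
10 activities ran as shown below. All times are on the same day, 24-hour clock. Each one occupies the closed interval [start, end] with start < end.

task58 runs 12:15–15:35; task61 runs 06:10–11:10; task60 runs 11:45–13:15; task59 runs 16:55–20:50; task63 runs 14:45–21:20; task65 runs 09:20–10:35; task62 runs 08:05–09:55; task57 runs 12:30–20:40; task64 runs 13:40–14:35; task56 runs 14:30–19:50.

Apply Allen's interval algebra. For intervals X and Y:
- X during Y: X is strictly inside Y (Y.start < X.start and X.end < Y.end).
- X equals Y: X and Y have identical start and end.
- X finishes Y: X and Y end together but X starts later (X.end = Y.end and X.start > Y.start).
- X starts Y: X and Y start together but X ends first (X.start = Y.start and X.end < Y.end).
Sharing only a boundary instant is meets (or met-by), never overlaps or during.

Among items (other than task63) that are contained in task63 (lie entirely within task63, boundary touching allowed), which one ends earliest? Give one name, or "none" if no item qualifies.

Target task63 = [14:45, 21:20].
task56 [14:30, 19:50] → overlaps → excluded.
task57 [12:30, 20:40] → overlaps → excluded.
task58 [12:15, 15:35] → overlaps → excluded.
task59 [16:55, 20:50] → during → candidate.
task60 [11:45, 13:15] → before → excluded.
task61 [06:10, 11:10] → before → excluded.
task62 [08:05, 09:55] → before → excluded.
task64 [13:40, 14:35] → before → excluded.
task65 [09:20, 10:35] → before → excluded.
Among candidates, earliest end is 20:50 → task59.

task59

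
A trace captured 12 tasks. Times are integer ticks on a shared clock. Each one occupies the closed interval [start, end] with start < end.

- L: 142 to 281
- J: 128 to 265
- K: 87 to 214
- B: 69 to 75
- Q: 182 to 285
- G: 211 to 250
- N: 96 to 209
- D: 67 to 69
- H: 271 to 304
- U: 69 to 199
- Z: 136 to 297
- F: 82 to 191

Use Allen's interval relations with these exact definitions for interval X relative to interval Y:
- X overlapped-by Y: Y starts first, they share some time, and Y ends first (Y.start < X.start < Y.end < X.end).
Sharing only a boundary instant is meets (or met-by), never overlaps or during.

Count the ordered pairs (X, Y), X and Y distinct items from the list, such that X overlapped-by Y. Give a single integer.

28

Checking all 132 ordered pairs for relation 'overlapped-by'; matching pairs in alphabetical order:
(G, K): G overlapped-by K ✓
(H, L): H overlapped-by L ✓
(H, Q): H overlapped-by Q ✓
(H, Z): H overlapped-by Z ✓
(J, F): J overlapped-by F ✓
(J, K): J overlapped-by K ✓
(J, N): J overlapped-by N ✓
(J, U): J overlapped-by U ✓
(K, F): K overlapped-by F ✓
(K, U): K overlapped-by U ✓
(L, F): L overlapped-by F ✓
(L, J): L overlapped-by J ✓
(L, K): L overlapped-by K ✓
(L, N): L overlapped-by N ✓
(L, U): L overlapped-by U ✓
(N, F): N overlapped-by F ✓
(N, U): N overlapped-by U ✓
(Q, F): Q overlapped-by F ✓
(Q, J): Q overlapped-by J ✓
(Q, K): Q overlapped-by K ✓
(Q, L): Q overlapped-by L ✓
(Q, N): Q overlapped-by N ✓
(Q, U): Q overlapped-by U ✓
(Z, F): Z overlapped-by F ✓
... plus 4 further pairs not listed.
Count: 28.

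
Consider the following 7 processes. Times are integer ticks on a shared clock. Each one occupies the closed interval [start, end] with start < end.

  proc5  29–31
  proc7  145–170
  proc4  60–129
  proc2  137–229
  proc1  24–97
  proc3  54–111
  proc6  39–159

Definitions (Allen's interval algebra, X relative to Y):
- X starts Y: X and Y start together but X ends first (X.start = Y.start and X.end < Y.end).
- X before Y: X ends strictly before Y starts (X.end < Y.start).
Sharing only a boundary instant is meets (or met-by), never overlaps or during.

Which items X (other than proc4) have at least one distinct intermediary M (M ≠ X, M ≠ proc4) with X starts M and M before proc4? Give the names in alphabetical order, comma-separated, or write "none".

Target proc4 = [60, 129].
Intermediaries M with M before proc4: proc5.
Via proc5 — items with X starts proc5: none.
Union: none.

none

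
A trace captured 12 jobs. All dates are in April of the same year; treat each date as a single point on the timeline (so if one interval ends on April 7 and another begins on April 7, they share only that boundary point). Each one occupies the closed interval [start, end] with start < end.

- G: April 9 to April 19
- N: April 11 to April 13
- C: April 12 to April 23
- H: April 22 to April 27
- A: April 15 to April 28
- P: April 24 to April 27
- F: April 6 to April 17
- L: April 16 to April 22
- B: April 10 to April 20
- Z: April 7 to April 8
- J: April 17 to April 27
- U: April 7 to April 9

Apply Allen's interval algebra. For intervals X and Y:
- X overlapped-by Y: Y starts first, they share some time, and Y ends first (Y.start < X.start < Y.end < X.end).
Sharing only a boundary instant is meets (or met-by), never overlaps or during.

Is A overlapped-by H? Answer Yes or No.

No

A = [April 15, April 28], H = [April 22, April 27].
Actual relation of A to H: contains.
Asked whether 'overlapped-by' holds → No.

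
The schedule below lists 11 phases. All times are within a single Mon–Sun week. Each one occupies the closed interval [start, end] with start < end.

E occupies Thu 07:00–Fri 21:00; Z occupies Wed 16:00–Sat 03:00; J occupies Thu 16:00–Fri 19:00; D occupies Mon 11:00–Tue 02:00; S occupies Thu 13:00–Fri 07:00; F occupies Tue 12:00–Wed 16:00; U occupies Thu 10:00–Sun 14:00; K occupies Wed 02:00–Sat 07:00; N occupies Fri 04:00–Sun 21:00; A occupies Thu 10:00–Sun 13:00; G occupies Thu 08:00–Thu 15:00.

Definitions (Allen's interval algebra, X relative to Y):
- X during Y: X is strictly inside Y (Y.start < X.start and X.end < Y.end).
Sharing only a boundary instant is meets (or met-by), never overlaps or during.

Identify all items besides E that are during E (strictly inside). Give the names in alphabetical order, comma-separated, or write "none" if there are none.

G, J, S

Target E = [Thu 07:00, Fri 21:00].
A [Thu 10:00, Sun 13:00] → overlapped-by → no.
D [Mon 11:00, Tue 02:00] → before → no.
F [Tue 12:00, Wed 16:00] → before → no.
G [Thu 08:00, Thu 15:00] → during → yes.
J [Thu 16:00, Fri 19:00] → during → yes.
K [Wed 02:00, Sat 07:00] → contains → no.
N [Fri 04:00, Sun 21:00] → overlapped-by → no.
S [Thu 13:00, Fri 07:00] → during → yes.
U [Thu 10:00, Sun 14:00] → overlapped-by → no.
Z [Wed 16:00, Sat 03:00] → contains → no.
Result: G, J, S.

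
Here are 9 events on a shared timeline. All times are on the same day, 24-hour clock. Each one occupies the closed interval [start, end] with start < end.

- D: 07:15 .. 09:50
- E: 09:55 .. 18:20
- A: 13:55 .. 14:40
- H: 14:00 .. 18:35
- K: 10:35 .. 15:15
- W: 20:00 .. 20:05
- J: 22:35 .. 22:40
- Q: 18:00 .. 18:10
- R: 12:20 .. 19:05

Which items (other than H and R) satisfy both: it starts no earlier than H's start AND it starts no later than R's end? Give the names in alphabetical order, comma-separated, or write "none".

Q

Conditions: its start is no earlier than H's start (X.start >= 14:00) AND its start is no later than R's end (X.start <= 19:05).
A: start 13:55 >= 14:00? ✗; start 13:55 <= 19:05? ✓ → no.
D: start 07:15 >= 14:00? ✗; start 07:15 <= 19:05? ✓ → no.
E: start 09:55 >= 14:00? ✗; start 09:55 <= 19:05? ✓ → no.
J: start 22:35 >= 14:00? ✓; start 22:35 <= 19:05? ✗ → no.
K: start 10:35 >= 14:00? ✗; start 10:35 <= 19:05? ✓ → no.
Q: start 18:00 >= 14:00? ✓; start 18:00 <= 19:05? ✓ → yes.
W: start 20:00 >= 14:00? ✓; start 20:00 <= 19:05? ✗ → no.
Result: Q.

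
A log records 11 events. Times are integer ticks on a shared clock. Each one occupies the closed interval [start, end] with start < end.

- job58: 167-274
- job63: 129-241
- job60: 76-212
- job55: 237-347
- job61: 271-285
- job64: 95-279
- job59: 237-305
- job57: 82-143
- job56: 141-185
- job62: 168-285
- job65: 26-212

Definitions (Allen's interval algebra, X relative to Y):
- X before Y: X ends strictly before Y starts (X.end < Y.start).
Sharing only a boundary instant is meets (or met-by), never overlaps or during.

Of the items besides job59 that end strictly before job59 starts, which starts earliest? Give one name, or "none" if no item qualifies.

job65

Target job59 = [237, 305].
job55 [237, 347] → started-by → excluded.
job56 [141, 185] → before → candidate.
job57 [82, 143] → before → candidate.
job58 [167, 274] → overlaps → excluded.
job60 [76, 212] → before → candidate.
job61 [271, 285] → during → excluded.
job62 [168, 285] → overlaps → excluded.
job63 [129, 241] → overlaps → excluded.
job64 [95, 279] → overlaps → excluded.
job65 [26, 212] → before → candidate.
Among candidates, earliest start is 26 → job65.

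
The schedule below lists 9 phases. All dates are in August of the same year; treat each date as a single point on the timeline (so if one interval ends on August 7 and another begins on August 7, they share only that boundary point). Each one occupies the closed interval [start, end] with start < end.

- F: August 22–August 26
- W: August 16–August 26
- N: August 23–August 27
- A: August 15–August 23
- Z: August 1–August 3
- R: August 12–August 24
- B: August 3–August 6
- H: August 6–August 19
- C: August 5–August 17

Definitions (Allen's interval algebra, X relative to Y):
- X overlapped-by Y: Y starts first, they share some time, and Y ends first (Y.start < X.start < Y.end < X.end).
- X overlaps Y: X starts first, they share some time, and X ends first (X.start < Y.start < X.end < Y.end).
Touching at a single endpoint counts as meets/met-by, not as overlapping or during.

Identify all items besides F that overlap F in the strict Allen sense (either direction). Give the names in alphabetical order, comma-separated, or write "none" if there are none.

A, N, R

Target F = [August 22, August 26].
A [August 15, August 23] → overlaps → yes.
B [August 3, August 6] → before → no.
C [August 5, August 17] → before → no.
H [August 6, August 19] → before → no.
N [August 23, August 27] → overlapped-by → yes.
R [August 12, August 24] → overlaps → yes.
W [August 16, August 26] → finished-by → no.
Z [August 1, August 3] → before → no.
Result: A, N, R.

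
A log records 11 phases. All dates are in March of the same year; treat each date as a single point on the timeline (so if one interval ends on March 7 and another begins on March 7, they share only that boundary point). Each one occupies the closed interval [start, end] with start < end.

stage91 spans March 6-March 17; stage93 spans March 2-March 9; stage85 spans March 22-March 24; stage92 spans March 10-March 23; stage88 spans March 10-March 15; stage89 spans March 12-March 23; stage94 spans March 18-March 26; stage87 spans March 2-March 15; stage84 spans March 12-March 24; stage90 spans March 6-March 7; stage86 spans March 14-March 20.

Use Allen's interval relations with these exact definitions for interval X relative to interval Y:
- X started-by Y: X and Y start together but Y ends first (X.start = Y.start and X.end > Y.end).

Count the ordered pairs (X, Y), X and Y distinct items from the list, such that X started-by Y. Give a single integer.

4

Checking all 110 ordered pairs for relation 'started-by'; matching pairs in alphabetical order:
(stage84, stage89): stage84 started-by stage89 ✓
(stage87, stage93): stage87 started-by stage93 ✓
(stage91, stage90): stage91 started-by stage90 ✓
(stage92, stage88): stage92 started-by stage88 ✓
Count: 4.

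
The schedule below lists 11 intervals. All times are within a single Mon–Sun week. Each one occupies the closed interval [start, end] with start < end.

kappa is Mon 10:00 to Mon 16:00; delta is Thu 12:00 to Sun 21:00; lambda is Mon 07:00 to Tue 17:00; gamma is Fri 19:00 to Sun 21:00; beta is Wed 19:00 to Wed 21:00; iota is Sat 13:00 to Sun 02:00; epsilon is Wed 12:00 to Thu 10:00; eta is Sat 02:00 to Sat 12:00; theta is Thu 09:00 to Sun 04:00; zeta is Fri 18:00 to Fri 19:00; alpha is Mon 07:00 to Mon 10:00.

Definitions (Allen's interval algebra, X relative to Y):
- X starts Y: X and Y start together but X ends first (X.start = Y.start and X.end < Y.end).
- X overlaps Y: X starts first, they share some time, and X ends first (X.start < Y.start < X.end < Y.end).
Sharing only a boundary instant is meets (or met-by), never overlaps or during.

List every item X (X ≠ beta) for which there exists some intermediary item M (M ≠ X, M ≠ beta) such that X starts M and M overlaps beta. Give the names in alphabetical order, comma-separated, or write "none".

none

Target beta = [Wed 19:00, Wed 21:00].
Intermediaries M with M overlaps beta: none.
Union: none.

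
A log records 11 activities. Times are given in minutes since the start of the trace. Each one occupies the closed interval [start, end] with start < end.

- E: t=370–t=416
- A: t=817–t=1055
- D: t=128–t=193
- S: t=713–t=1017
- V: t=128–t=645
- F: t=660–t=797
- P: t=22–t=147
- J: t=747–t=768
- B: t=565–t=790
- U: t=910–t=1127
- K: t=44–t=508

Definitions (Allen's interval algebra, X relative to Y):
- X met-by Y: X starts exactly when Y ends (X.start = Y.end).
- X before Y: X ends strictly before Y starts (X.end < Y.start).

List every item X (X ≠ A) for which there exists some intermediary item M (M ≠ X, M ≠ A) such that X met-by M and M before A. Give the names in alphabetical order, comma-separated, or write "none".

Target A = [t=817, t=1055].
Intermediaries M with M before A: B, D, E, F, J, K, P, V.
Via B — items with X met-by B: none.
Via D — items with X met-by D: none.
Via E — items with X met-by E: none.
Via F — items with X met-by F: none.
Via J — items with X met-by J: none.
Via K — items with X met-by K: none.
Via P — items with X met-by P: none.
Via V — items with X met-by V: none.
Union: none.

none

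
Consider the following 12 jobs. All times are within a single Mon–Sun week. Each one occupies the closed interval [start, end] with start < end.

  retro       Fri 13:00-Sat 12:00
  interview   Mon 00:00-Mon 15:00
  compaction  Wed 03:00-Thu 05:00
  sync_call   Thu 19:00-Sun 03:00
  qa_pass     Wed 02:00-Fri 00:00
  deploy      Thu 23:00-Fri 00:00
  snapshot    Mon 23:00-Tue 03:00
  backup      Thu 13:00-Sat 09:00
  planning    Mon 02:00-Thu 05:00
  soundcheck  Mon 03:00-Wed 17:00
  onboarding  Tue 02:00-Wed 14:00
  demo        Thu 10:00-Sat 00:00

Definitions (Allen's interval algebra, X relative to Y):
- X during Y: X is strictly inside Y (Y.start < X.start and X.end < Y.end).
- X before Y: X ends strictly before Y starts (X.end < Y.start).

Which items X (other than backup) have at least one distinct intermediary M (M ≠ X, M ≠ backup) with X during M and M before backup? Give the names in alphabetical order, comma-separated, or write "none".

Target backup = [Thu 13:00, Sat 09:00].
Intermediaries M with M before backup: compaction, interview, onboarding, planning, snapshot, soundcheck.
Via compaction — items with X during compaction: none.
Via interview — items with X during interview: none.
Via onboarding — items with X during onboarding: none.
Via planning — items with X during planning: onboarding, snapshot, soundcheck.
Via snapshot — items with X during snapshot: none.
Via soundcheck — items with X during soundcheck: onboarding, snapshot.
Union: onboarding, snapshot, soundcheck.

onboarding, snapshot, soundcheck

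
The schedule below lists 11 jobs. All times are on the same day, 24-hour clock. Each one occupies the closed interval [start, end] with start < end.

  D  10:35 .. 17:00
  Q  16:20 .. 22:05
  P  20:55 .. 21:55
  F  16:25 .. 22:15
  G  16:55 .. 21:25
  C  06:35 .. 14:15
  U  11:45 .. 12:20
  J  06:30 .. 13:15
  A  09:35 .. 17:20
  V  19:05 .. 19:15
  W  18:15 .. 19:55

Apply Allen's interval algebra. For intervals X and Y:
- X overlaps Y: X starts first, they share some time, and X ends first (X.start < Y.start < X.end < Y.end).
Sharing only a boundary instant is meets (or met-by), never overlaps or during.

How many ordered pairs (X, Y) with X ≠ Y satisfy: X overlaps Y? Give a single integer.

Checking all 110 ordered pairs for relation 'overlaps'; matching pairs in alphabetical order:
(A, F): A overlaps F ✓
(A, G): A overlaps G ✓
(A, Q): A overlaps Q ✓
(C, A): C overlaps A ✓
(C, D): C overlaps D ✓
(D, F): D overlaps F ✓
(D, G): D overlaps G ✓
(D, Q): D overlaps Q ✓
(G, P): G overlaps P ✓
(J, A): J overlaps A ✓
(J, C): J overlaps C ✓
(J, D): J overlaps D ✓
(Q, F): Q overlaps F ✓
Count: 13.

13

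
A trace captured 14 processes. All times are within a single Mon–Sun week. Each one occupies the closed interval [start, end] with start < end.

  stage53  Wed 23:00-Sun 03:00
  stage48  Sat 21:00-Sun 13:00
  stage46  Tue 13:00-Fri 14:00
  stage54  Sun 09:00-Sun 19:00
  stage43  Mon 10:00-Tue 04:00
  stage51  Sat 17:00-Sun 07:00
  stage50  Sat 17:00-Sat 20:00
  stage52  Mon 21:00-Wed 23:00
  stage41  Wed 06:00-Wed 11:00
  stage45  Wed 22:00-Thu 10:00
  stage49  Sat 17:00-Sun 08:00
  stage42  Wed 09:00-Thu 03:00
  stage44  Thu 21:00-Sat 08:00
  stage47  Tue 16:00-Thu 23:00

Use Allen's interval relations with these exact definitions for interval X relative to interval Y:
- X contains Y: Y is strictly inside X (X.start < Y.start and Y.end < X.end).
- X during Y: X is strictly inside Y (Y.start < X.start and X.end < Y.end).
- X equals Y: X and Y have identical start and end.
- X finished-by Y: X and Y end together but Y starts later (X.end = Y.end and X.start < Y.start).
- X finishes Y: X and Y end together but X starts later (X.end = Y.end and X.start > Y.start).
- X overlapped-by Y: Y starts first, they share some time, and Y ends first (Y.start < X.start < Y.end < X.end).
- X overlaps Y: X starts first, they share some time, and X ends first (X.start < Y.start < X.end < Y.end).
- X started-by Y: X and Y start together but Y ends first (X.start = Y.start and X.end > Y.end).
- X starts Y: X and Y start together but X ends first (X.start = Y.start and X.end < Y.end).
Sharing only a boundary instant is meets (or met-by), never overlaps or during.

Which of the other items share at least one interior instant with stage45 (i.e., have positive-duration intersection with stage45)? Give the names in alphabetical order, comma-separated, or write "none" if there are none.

stage42, stage46, stage47, stage52, stage53

Target stage45 = [Wed 22:00, Thu 10:00].
stage41 [Wed 06:00, Wed 11:00] → before → no.
stage42 [Wed 09:00, Thu 03:00] → overlaps → yes.
stage43 [Mon 10:00, Tue 04:00] → before → no.
stage44 [Thu 21:00, Sat 08:00] → after → no.
stage46 [Tue 13:00, Fri 14:00] → contains → yes.
stage47 [Tue 16:00, Thu 23:00] → contains → yes.
stage48 [Sat 21:00, Sun 13:00] → after → no.
stage49 [Sat 17:00, Sun 08:00] → after → no.
stage50 [Sat 17:00, Sat 20:00] → after → no.
stage51 [Sat 17:00, Sun 07:00] → after → no.
stage52 [Mon 21:00, Wed 23:00] → overlaps → yes.
stage53 [Wed 23:00, Sun 03:00] → overlapped-by → yes.
stage54 [Sun 09:00, Sun 19:00] → after → no.
Result: stage42, stage46, stage47, stage52, stage53.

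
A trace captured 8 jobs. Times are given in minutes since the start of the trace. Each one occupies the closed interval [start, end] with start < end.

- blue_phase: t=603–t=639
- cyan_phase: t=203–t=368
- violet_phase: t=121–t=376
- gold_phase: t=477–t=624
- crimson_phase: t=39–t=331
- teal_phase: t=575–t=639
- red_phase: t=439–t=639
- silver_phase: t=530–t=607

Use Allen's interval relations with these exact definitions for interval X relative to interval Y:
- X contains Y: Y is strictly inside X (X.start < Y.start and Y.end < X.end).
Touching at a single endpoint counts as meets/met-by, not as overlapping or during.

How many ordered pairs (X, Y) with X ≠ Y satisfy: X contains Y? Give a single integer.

Checking all 56 ordered pairs for relation 'contains'; matching pairs in alphabetical order:
(gold_phase, silver_phase): gold_phase contains silver_phase ✓
(red_phase, gold_phase): red_phase contains gold_phase ✓
(red_phase, silver_phase): red_phase contains silver_phase ✓
(violet_phase, cyan_phase): violet_phase contains cyan_phase ✓
Count: 4.

4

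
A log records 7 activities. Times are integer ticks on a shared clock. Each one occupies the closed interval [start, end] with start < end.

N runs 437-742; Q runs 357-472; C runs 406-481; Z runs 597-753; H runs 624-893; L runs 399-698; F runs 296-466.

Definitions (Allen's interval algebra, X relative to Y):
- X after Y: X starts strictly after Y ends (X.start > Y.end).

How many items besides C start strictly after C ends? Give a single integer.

2

Target C = [406, 481].
F [296, 466] → overlaps → no.
H [624, 893] → after → counts.
L [399, 698] → contains → no.
N [437, 742] → overlapped-by → no.
Q [357, 472] → overlaps → no.
Z [597, 753] → after → counts.
Total: 2.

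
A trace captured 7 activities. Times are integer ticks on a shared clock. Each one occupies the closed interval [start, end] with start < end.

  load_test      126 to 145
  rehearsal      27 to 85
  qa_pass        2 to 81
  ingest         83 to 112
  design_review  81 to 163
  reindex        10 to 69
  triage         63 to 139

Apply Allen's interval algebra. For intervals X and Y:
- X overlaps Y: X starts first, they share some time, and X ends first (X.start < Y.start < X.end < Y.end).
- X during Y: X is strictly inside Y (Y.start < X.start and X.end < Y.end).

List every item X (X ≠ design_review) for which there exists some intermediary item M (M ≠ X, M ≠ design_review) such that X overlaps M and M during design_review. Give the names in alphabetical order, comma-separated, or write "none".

Target design_review = [81, 163].
Intermediaries M with M during design_review: ingest, load_test.
Via ingest — items with X overlaps ingest: rehearsal.
Via load_test — items with X overlaps load_test: triage.
Union: rehearsal, triage.

rehearsal, triage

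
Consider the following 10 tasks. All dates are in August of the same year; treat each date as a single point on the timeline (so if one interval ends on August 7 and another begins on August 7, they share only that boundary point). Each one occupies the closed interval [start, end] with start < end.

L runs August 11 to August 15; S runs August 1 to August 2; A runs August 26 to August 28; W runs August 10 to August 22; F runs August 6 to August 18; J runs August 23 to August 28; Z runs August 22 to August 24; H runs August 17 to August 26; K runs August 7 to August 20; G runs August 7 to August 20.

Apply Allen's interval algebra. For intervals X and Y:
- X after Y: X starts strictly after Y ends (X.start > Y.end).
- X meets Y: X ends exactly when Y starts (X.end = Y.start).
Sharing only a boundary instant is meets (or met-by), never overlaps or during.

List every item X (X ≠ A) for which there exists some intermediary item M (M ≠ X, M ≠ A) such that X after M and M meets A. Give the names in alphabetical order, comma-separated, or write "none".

Target A = [August 26, August 28].
Intermediaries M with M meets A: H.
Via H — items with X after H: none.
Union: none.

none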